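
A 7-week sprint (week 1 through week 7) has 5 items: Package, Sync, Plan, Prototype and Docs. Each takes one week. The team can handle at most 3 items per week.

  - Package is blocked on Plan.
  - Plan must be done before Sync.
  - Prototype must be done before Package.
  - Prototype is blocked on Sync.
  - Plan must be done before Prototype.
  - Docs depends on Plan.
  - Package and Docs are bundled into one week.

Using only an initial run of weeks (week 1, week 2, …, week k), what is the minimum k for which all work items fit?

4 weeks

The precedence chain requires at least 4 distinct weeks.
With at most 3 per week and 5 work items, at least 2 weeks are needed.
4 works (last occupied week: week 4): for example Prototype in week 3, Plan in week 1, Sync in week 2, Package in week 4, Docs in week 4.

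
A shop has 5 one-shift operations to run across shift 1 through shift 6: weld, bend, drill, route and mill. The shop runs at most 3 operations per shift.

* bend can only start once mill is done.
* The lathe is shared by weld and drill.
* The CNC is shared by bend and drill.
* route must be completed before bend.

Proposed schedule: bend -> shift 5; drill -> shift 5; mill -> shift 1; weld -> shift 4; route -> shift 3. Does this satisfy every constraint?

Invalid. The CNC is shared by bend and drill.

The CNC is shared by bend and drill — violated.
The lathe is shared by weld and drill — holds.
The shop runs at most 3 operations per shift — holds.
bend can only start once mill is done — holds.
route must be completed before bend — holds.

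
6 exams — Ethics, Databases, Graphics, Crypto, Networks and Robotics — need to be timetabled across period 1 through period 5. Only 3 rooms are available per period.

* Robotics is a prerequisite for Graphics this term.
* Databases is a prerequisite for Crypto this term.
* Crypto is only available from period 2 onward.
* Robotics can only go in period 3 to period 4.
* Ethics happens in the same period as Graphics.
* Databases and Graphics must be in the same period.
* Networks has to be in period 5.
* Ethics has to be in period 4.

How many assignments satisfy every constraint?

Enumerating: Graphics=period 4, Robotics=period 3, Crypto=period 5, Networks=period 5, Databases=period 4, Ethics=period 4.

1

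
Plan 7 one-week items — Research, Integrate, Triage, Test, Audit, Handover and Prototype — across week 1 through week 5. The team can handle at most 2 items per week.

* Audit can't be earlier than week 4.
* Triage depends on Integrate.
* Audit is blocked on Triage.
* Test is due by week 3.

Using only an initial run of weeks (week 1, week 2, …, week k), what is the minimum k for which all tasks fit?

4

The precedence chain requires at least 3 distinct weeks.
With at most 2 per week and 7 tasks, at least 4 weeks are needed.
Audit can't be placed before week 4, so the schedule must run through at least week 4.
4 works (last occupied week: week 4): for example Prototype -> week 3, Test -> week 1, Research -> week 2, Handover -> week 3, Integrate -> week 1, Triage -> week 2, Audit -> week 4.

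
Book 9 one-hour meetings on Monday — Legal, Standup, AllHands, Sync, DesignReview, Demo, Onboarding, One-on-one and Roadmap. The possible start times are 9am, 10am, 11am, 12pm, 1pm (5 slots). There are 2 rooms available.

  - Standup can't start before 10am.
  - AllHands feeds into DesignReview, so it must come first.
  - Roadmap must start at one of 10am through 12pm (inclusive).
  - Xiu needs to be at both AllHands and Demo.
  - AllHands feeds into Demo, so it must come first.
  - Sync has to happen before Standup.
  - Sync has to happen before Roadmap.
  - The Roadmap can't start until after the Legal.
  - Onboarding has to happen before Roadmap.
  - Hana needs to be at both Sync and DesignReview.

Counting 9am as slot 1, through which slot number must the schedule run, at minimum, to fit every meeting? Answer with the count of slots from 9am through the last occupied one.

The precedence chain requires at least 2 distinct slots.
With at most 2 per slot and 9 meetings, at least 5 slots are needed.
5 works (last occupied slot: 1pm): for example DesignReview in 12pm, Sync in 9am, Demo in 12pm, Legal in 9am, One-on-one in 1pm, Standup in 10am, AllHands in 11am, Onboarding in 10am, Roadmap in 11am.

5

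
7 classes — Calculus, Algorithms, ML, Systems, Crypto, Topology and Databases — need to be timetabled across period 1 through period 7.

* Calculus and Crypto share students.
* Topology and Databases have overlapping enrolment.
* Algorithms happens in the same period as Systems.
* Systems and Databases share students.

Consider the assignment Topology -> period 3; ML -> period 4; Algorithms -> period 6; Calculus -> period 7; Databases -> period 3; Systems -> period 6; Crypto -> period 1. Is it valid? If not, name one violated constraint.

Invalid. Topology and Databases have overlapping enrolment.

Algorithms happens in the same period as Systems — holds.
Calculus and Crypto share students — holds.
Systems and Databases share students — holds.
Topology and Databases have overlapping enrolment — violated.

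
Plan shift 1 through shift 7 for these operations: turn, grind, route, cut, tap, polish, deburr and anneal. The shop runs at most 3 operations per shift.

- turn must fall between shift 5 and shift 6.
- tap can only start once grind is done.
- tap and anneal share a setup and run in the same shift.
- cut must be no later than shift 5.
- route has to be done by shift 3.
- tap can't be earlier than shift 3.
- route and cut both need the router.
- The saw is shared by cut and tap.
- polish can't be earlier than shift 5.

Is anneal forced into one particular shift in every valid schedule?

No

anneal can be shift 3 (e.g. tap in shift 3; grind in shift 1; deburr in shift 1; turn in shift 5; polish in shift 5; cut in shift 2; route in shift 1; anneal in shift 3) or shift 4 (e.g. grind in shift 1; route in shift 1; tap in shift 4; deburr in shift 1; anneal in shift 4; cut in shift 2; polish in shift 5; turn in shift 5).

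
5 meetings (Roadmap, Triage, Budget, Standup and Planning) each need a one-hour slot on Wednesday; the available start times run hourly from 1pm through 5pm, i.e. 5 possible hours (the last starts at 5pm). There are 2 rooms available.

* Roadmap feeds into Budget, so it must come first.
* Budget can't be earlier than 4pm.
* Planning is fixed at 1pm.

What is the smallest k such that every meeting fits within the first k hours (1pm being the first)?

4

The precedence chain requires at least 2 distinct hours.
With at most 2 per hour and 5 meetings, at least 3 hours are needed.
Budget can't be placed before 4pm — that is hour 4 counting from 1pm — so the schedule must run through at least 4 hours.
4 works (last occupied hour: 4pm): for example Planning=1pm; Triage=2pm; Standup=2pm; Budget=4pm; Roadmap=1pm.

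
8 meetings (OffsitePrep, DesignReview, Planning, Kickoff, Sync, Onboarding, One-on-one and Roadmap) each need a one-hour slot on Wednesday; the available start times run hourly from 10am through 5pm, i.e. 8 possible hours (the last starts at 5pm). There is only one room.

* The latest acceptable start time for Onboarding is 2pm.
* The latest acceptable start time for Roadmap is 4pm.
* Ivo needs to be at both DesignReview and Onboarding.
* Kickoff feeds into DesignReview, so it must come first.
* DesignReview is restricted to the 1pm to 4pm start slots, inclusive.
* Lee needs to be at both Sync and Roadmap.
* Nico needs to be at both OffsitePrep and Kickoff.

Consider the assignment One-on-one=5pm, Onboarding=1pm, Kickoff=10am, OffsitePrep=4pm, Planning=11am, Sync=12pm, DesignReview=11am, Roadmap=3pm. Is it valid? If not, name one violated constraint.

No. DesignReview is restricted to the 1pm to 4pm start slots, inclusive is not satisfied.

DesignReview is restricted to the 1pm to 4pm start slots, inclusive — violated.
Nico needs to be at both OffsitePrep and Kickoff — holds.
Kickoff feeds into DesignReview, so it must come first — holds.
Ivo needs to be at both DesignReview and Onboarding — holds.
The latest acceptable start time for Onboarding is 2pm — holds.
The latest acceptable start time for Roadmap is 4pm — holds.
Lee needs to be at both Sync and Roadmap — holds.
There is only one room — violated.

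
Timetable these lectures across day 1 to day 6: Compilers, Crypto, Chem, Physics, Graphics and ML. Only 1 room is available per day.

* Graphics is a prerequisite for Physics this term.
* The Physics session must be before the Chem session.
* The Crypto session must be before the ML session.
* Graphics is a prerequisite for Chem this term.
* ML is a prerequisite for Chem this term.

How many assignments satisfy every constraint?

Splitting on Crypto: it can be day 1 (15), day 2 (11), day 3 (7), day 4 (3). Listing each branch's schedules as (Compilers, Chem, Physics, Graphics, ML) by day number:
Crypto=day 1: (2,6,4,3,5) (2,6,5,3,4) (2,6,5,4,3) (3,6,4,2,5) (3,6,5,2,4) (3,6,5,4,2) (4,6,3,2,5) (4,6,5,2,3) (4,6,5,3,2) (5,6,3,2,4) (5,6,4,2,3) (5,6,4,3,2) (6,5,3,2,4) (6,5,4,2,3) (6,5,4,3,2) — 15.
Crypto=day 2: (1,6,4,3,5) (1,6,5,3,4) (1,6,5,4,3) (3,6,4,1,5) (3,6,5,1,4) (4,6,3,1,5) (4,6,5,1,3) (5,6,3,1,4) (5,6,4,1,3) (6,5,3,1,4) (6,5,4,1,3) — 11.
Crypto=day 3: (1,6,4,2,5) (1,6,5,2,4) (2,6,4,1,5) (2,6,5,1,4) (4,6,2,1,5) (5,6,2,1,4) (6,5,2,1,4) — 7.
Crypto=day 4: (1,6,3,2,5) (2,6,3,1,5) (3,6,2,1,5) — 3.
Summing: 15 + 11 + 7 + 3 = 36.

36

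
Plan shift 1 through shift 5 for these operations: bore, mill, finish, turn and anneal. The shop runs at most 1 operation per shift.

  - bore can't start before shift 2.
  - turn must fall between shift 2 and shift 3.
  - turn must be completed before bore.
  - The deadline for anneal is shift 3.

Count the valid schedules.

Splitting on bore: it can be shift 3 (2), shift 4 (8), shift 5 (8). Listing each branch's schedules as (mill, finish, turn, anneal) by shift number:
bore=shift 3: (4,5,2,1) (5,4,2,1) — 2.
bore=shift 4: (1,5,2,3) (1,5,3,2) (2,5,3,1) (3,5,2,1) (5,1,2,3) (5,1,3,2) (5,2,3,1) (5,3,2,1) — 8.
bore=shift 5: (1,4,2,3) (1,4,3,2) (2,4,3,1) (3,4,2,1) (4,1,2,3) (4,1,3,2) (4,2,3,1) (4,3,2,1) — 8.
Summing: 2 + 8 + 8 = 18.

18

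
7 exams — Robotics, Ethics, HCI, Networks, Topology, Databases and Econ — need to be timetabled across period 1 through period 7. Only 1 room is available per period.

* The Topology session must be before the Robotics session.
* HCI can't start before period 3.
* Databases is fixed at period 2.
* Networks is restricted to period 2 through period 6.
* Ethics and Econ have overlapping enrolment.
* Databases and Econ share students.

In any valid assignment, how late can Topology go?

period 6

Downstream work caps Topology at period 6.
Topology at period 6 is achievable: Econ=period 5; Robotics=period 7; Ethics=period 1; Networks=period 4; Databases=period 2; HCI=period 3; Topology=period 6.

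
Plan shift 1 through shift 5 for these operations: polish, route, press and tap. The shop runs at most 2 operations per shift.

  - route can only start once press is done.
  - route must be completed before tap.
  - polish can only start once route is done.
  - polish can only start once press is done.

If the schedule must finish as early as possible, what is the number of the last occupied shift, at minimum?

The precedence chain requires at least 3 distinct shifts.
With at most 2 per shift and 4 operations, at least 2 shifts are needed.
3 works (last occupied shift: shift 3): for example press in shift 1, tap in shift 3, polish in shift 3, route in shift 2.

shift 3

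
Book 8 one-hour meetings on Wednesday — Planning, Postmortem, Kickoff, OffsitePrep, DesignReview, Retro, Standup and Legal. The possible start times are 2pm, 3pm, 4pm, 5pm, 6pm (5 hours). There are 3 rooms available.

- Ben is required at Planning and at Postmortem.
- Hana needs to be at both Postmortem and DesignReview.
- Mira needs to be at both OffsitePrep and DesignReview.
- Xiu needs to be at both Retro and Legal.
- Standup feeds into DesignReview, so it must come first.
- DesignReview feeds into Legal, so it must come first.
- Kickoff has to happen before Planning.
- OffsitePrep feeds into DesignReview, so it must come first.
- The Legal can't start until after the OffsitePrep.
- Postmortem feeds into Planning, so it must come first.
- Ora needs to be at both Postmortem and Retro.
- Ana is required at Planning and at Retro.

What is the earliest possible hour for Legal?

Precedence pushes Legal to at least 4pm.
Legal at 4pm is achievable: DesignReview -> 3pm; Postmortem -> 2pm; Kickoff -> 3pm; Planning -> 4pm; OffsitePrep -> 2pm; Legal -> 4pm; Standup -> 2pm; Retro -> 3pm.

4pm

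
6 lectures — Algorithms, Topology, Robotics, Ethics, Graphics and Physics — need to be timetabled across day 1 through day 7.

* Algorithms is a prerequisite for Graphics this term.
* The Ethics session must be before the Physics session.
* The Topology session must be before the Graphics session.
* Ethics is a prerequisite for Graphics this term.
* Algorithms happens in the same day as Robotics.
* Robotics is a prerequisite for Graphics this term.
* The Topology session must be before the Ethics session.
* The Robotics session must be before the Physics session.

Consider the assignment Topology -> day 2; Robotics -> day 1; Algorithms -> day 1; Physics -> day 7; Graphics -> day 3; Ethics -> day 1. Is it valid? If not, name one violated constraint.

Algorithms happens in the same day as Robotics — holds.
The Ethics session must be before the Physics session — holds.
The Topology session must be before the Graphics session — holds.
Ethics is a prerequisite for Graphics this term — holds.
Robotics is a prerequisite for Graphics this term — holds.
The Topology session must be before the Ethics session — violated.
The Robotics session must be before the Physics session — holds.
Algorithms is a prerequisite for Graphics this term — holds.

No — it violates: The Topology session must be before the Ethics session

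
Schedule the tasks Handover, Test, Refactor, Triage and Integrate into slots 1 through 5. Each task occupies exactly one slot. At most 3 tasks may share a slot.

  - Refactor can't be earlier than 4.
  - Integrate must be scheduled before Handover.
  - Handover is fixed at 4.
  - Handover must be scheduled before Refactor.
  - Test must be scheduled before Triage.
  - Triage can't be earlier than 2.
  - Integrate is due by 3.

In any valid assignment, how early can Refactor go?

5

Refactor is available from 4; precedence pushes Refactor to at least 5.
Refactor at 5 is achievable: Triage in 2; Test in 1; Refactor in 5; Integrate in 1; Handover in 4.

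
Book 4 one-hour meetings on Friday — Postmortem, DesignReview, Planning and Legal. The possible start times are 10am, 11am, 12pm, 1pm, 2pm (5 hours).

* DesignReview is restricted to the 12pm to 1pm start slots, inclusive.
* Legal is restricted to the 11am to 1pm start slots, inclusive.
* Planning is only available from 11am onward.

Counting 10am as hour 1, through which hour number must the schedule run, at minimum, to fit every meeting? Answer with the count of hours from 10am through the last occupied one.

3 hours

DesignReview can't be placed before 12pm — that is hour 3 counting from 10am — so the schedule must run through at least 3 hours.
3 works (last occupied hour: 12pm): for example Planning in 11am, Legal in 11am, DesignReview in 12pm, Postmortem in 10am.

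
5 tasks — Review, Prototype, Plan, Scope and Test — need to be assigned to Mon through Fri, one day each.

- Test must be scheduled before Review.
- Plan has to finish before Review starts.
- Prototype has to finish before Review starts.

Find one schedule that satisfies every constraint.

Review -> Tue, Scope -> Mon, Test -> Mon, Plan -> Mon, Prototype -> Mon

Checking: Test(Mon) before Review(Tue); Prototype(Mon) before Review(Tue); Plan(Mon) before Review(Tue).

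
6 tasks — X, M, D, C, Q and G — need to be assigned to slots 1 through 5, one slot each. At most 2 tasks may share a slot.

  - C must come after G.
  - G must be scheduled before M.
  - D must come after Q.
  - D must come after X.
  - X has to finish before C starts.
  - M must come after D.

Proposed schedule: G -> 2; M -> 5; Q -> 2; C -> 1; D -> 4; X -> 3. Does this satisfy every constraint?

Invalid. X has to finish before C starts.

At most 2 tasks may share a slot — holds.
D must come after Q — holds.
D must come after X — holds.
X has to finish before C starts — violated.
M must come after D — holds.
C must come after G — violated.
G must be scheduled before M — holds.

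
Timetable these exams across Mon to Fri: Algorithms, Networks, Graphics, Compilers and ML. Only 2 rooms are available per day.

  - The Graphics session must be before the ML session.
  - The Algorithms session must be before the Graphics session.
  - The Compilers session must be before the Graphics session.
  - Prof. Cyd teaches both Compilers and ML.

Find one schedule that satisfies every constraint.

Graphics=Tue; Compilers=Mon; Networks=Tue; Algorithms=Mon; ML=Wed

Checking: Compilers(Mon) before Graphics(Tue); Graphics(Tue) before ML(Wed); Algorithms(Mon) before Graphics(Tue); Compilers(Mon) != ML(Wed); max 2 per day (cap 2).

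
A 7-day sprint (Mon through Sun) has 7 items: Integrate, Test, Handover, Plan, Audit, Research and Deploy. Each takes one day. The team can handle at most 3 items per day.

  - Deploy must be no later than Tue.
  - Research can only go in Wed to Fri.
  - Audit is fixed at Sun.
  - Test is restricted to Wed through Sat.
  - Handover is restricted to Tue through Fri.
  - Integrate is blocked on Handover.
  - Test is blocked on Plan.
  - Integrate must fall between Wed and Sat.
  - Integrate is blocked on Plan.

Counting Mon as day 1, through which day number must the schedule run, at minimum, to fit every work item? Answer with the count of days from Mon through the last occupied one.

The precedence chain requires at least 2 distinct days.
With at most 3 per day and 7 work items, at least 3 days are needed.
Audit can't be placed before Sun — that is day 7 counting from Mon — so the schedule must run through at least 7 days.
7 works (last occupied day: Sun): for example Plan in Mon, Handover in Tue, Research in Wed, Audit in Sun, Integrate in Wed, Deploy in Mon, Test in Wed.

7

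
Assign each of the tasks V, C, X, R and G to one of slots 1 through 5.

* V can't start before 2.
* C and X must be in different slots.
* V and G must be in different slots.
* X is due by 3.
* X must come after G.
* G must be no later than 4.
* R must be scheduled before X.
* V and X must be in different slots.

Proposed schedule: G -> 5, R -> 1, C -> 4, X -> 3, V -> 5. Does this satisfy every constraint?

No — it violates: V and G must be in different slots

V and G must be in different slots — violated.
G must be no later than 4 — violated.
C and X must be in different slots — holds.
X must come after G — violated.
R must be scheduled before X — holds.
V and X must be in different slots — holds.
X is due by 3 — holds.
V can't start before 2 — holds.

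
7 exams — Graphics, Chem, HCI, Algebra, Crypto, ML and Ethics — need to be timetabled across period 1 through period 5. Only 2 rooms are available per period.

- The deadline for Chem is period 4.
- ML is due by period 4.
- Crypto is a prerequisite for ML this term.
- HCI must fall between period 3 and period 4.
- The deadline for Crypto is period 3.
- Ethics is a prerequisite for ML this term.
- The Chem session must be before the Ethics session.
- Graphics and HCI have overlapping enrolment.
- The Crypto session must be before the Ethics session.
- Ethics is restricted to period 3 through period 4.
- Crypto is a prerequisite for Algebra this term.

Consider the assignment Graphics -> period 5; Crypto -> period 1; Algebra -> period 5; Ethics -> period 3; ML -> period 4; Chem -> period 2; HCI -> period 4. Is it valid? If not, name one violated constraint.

The deadline for Crypto is period 3 — holds.
Crypto is a prerequisite for ML this term — holds.
The Crypto session must be before the Ethics session — holds.
Ethics is restricted to period 3 through period 4 — holds.
Graphics and HCI have overlapping enrolment — holds.
HCI must fall between period 3 and period 4 — holds.
Only 2 rooms are available per period — holds.
Ethics is a prerequisite for ML this term — holds.
The Chem session must be before the Ethics session — holds.
ML is due by period 4 — holds.
Crypto is a prerequisite for Algebra this term — holds.
The deadline for Chem is period 4 — holds.

Yes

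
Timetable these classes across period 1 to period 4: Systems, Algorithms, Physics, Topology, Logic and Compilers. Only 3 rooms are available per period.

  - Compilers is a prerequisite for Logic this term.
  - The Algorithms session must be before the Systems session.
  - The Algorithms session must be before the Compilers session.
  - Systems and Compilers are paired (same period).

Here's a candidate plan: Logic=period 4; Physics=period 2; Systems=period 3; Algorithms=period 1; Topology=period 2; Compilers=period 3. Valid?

Only 3 rooms are available per period — holds.
Compilers is a prerequisite for Logic this term — holds.
The Algorithms session must be before the Compilers session — holds.
The Algorithms session must be before the Systems session — holds.
Systems and Compilers are paired (same period) — holds.

Valid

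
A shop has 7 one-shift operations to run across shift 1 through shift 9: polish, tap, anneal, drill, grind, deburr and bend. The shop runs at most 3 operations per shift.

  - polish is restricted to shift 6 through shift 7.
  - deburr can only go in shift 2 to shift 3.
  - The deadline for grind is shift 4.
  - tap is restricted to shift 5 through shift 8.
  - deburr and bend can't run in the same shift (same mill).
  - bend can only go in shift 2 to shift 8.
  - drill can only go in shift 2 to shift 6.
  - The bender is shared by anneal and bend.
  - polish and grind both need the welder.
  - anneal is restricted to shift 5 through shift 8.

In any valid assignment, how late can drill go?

shift 6

Drill is available from shift 2; drill's own window allows nothing later than shift 6.
drill at shift 6 is achievable: tap=shift 5; anneal=shift 5; grind=shift 1; deburr=shift 2; polish=shift 6; bend=shift 3; drill=shift 6.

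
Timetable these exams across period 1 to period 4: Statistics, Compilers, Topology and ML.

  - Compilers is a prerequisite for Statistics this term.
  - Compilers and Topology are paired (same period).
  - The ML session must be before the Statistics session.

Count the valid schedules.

Splitting on Statistics: it can be period 2 (1), period 3 (4), period 4 (9). Listing each branch's schedules as (Compilers, Topology, ML) by period number:
Statistics=period 2: (1,1,1) — 1.
Statistics=period 3: (1,1,1) (1,1,2) (2,2,1) (2,2,2) — 4.
Statistics=period 4: (1,1,1) (1,1,2) (1,1,3) (2,2,1) (2,2,2) (2,2,3) (3,3,1) (3,3,2) (3,3,3) — 9.
Summing: 1 + 4 + 9 = 14.

14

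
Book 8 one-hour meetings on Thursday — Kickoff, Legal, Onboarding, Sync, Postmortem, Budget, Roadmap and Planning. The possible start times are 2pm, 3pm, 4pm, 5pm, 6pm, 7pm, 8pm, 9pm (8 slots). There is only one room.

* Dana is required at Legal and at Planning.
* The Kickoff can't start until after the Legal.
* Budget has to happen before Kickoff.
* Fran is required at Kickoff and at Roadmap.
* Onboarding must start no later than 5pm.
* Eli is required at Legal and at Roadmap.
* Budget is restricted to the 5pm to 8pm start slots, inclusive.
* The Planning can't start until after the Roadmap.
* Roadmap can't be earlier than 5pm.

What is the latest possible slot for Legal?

8pm

Downstream work caps Legal at 8pm.
Legal at 8pm is achievable: Sync=3pm; Roadmap=6pm; Budget=5pm; Postmortem=4pm; Legal=8pm; Planning=7pm; Onboarding=2pm; Kickoff=9pm.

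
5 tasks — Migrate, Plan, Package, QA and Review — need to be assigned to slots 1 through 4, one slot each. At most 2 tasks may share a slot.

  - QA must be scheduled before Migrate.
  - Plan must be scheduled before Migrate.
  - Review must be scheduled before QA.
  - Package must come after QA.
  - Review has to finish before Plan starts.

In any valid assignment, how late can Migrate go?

4

Precedence pushes Migrate to at least 3.
Migrate at 4 is achievable: Review -> 1; Migrate -> 4; QA -> 2; Plan -> 2; Package -> 3.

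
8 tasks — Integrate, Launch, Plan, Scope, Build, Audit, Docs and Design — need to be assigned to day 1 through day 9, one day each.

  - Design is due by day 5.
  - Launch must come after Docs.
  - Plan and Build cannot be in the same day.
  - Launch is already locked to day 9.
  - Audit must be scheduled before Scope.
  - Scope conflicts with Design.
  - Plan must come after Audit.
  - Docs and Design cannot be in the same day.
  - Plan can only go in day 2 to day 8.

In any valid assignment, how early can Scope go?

Precedence pushes Scope to at least day 2.
Scope at day 2 is achievable: Design=day 1; Launch=day 9; Scope=day 2; Docs=day 2; Build=day 1; Audit=day 1; Plan=day 2; Integrate=day 1.

day 2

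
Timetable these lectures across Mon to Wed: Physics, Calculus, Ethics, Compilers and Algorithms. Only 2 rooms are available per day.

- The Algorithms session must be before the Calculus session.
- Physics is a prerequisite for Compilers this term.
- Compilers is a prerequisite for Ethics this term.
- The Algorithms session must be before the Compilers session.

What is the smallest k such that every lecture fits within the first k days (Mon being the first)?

3

The precedence chain requires at least 3 distinct days.
With at most 2 per day and 5 lectures, at least 3 days are needed.
3 works (last occupied day: Wed): for example Physics=Mon, Calculus=Tue, Algorithms=Mon, Ethics=Wed, Compilers=Tue.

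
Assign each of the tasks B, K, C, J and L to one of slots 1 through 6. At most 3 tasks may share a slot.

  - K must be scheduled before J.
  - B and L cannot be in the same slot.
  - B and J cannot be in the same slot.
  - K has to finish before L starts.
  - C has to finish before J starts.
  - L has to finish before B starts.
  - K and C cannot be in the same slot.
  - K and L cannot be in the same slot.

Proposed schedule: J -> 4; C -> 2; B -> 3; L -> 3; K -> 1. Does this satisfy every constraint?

L has to finish before B starts — violated.
K must be scheduled before J — holds.
B and J cannot be in the same slot — holds.
K has to finish before L starts — holds.
B and L cannot be in the same slot — violated.
K and L cannot be in the same slot — holds.
At most 3 tasks may share a slot — holds.
K and C cannot be in the same slot — holds.
C has to finish before J starts — holds.

Invalid. B and L cannot be in the same slot.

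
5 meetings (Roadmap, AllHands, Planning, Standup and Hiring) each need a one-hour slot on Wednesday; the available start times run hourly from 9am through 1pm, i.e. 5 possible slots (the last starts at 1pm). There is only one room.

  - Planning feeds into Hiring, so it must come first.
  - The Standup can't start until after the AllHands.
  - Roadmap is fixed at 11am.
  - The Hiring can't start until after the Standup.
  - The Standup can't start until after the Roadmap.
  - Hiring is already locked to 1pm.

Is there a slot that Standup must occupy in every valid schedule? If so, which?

Roadmap is fixed at 11am and must come before Standup, so Standup is at least 12pm.
Hiring is fixed at 1pm and must come after Standup, so Standup is at most 12pm.
So Standup must be 12pm.

12pm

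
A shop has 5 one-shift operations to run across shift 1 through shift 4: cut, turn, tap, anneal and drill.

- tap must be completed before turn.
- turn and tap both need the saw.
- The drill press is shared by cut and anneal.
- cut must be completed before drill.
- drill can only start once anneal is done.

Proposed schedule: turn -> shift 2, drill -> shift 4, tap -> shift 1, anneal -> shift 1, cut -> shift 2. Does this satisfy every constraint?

Yes, all constraints hold

The drill press is shared by cut and anneal — holds.
tap must be completed before turn — holds.
cut must be completed before drill — holds.
turn and tap both need the saw — holds.
drill can only start once anneal is done — holds.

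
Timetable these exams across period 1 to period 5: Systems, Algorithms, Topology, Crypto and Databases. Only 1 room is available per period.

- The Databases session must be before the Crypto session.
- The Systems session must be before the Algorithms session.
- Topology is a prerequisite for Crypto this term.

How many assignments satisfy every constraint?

Splitting on Systems: it can be period 1 (8), period 2 (6), period 3 (4), period 4 (2). Listing each branch's schedules as (Algorithms, Topology, Crypto, Databases) by period number:
Systems=period 1: (2,3,5,4) (2,4,5,3) (3,2,5,4) (3,4,5,2) (4,2,5,3) (4,3,5,2) (5,2,4,3) (5,3,4,2) — 8.
Systems=period 2: (3,1,5,4) (3,4,5,1) (4,1,5,3) (4,3,5,1) (5,1,4,3) (5,3,4,1) — 6.
Systems=period 3: (4,1,5,2) (4,2,5,1) (5,1,4,2) (5,2,4,1) — 4.
Systems=period 4: (5,1,3,2) (5,2,3,1) — 2.
Summing: 8 + 6 + 4 + 2 = 20.

20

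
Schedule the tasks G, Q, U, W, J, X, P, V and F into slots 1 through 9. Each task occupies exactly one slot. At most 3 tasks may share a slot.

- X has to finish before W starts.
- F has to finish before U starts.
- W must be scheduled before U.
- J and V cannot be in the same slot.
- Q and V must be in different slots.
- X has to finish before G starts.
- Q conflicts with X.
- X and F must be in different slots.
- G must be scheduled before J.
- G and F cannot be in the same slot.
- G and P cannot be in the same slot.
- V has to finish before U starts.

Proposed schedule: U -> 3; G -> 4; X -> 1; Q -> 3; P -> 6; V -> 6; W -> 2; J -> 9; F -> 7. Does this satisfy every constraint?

No — it violates: F has to finish before U starts

G must be scheduled before J — holds.
X and F must be in different slots — holds.
Q conflicts with X — holds.
W must be scheduled before U — holds.
At most 3 tasks may share a slot — holds.
J and V cannot be in the same slot — holds.
X has to finish before W starts — holds.
V has to finish before U starts — violated.
G and F cannot be in the same slot — holds.
G and P cannot be in the same slot — holds.
F has to finish before U starts — violated.
X has to finish before G starts — holds.
Q and V must be in different slots — holds.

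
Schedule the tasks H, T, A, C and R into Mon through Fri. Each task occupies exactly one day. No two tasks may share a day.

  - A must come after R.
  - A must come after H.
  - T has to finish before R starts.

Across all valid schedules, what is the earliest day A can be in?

Precedence pushes A to at least Wed.
A at Thu is achievable: T in Mon, C in Fri, R in Tue, H in Wed, A in Thu.
Nothing earlier works — the capacity limit rule out every day before Thu.

Thu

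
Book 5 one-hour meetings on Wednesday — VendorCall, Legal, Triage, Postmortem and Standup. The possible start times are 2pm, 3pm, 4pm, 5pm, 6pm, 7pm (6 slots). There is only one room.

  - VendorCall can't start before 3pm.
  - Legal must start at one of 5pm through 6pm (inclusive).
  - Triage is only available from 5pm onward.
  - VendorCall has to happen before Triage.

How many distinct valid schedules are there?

Splitting on VendorCall: it can be 3pm (24), 4pm (24), 5pm (6), 6pm (6). Listing each branch's schedules as (Legal, Triage, Postmortem, Standup):
VendorCall=3pm: (5pm,6pm,2pm,4pm) (5pm,6pm,2pm,7pm) (5pm,6pm,4pm,2pm) (5pm,6pm,4pm,7pm) (5pm,6pm,7pm,2pm) (5pm,6pm,7pm,4pm) (5pm,7pm,2pm,4pm) (5pm,7pm,2pm,6pm) (5pm,7pm,4pm,2pm) (5pm,7pm,4pm,6pm) (5pm,7pm,6pm,2pm) (5pm,7pm,6pm,4pm) (6pm,5pm,2pm,4pm) (6pm,5pm,2pm,7pm) (6pm,5pm,4pm,2pm) (6pm,5pm,4pm,7pm) (6pm,5pm,7pm,2pm) (6pm,5pm,7pm,4pm) (6pm,7pm,2pm,4pm) (6pm,7pm,2pm,5pm) (6pm,7pm,4pm,2pm) (6pm,7pm,4pm,5pm) (6pm,7pm,5pm,2pm) (6pm,7pm,5pm,4pm) — 24.
VendorCall=4pm: (5pm,6pm,2pm,3pm) (5pm,6pm,2pm,7pm) (5pm,6pm,3pm,2pm) (5pm,6pm,3pm,7pm) (5pm,6pm,7pm,2pm) (5pm,6pm,7pm,3pm) (5pm,7pm,2pm,3pm) (5pm,7pm,2pm,6pm) (5pm,7pm,3pm,2pm) (5pm,7pm,3pm,6pm) (5pm,7pm,6pm,2pm) (5pm,7pm,6pm,3pm) (6pm,5pm,2pm,3pm) (6pm,5pm,2pm,7pm) (6pm,5pm,3pm,2pm) (6pm,5pm,3pm,7pm) (6pm,5pm,7pm,2pm) (6pm,5pm,7pm,3pm) (6pm,7pm,2pm,3pm) (6pm,7pm,2pm,5pm) (6pm,7pm,3pm,2pm) (6pm,7pm,3pm,5pm) (6pm,7pm,5pm,2pm) (6pm,7pm,5pm,3pm) — 24.
VendorCall=5pm: (6pm,7pm,2pm,3pm) (6pm,7pm,2pm,4pm) (6pm,7pm,3pm,2pm) (6pm,7pm,3pm,4pm) (6pm,7pm,4pm,2pm) (6pm,7pm,4pm,3pm) — 6.
VendorCall=6pm: (5pm,7pm,2pm,3pm) (5pm,7pm,2pm,4pm) (5pm,7pm,3pm,2pm) (5pm,7pm,3pm,4pm) (5pm,7pm,4pm,2pm) (5pm,7pm,4pm,3pm) — 6.
Summing: 24 + 24 + 6 + 6 = 60.

60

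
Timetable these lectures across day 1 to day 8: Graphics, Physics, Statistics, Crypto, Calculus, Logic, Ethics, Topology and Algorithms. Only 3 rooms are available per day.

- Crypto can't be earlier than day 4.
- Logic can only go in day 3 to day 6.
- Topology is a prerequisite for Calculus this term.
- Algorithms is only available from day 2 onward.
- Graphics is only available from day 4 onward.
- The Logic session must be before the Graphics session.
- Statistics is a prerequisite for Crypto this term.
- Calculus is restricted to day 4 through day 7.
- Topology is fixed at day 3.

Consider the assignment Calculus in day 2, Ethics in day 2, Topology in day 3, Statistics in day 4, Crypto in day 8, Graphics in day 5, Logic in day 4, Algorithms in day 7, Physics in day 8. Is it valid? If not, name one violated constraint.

No — it violates: Calculus is restricted to day 4 through day 7

Crypto can't be earlier than day 4 — holds.
Only 3 rooms are available per day — holds.
Statistics is a prerequisite for Crypto this term — holds.
Topology is fixed at day 3 — holds.
The Logic session must be before the Graphics session — holds.
Calculus is restricted to day 4 through day 7 — violated.
Logic can only go in day 3 to day 6 — holds.
Algorithms is only available from day 2 onward — holds.
Graphics is only available from day 4 onward — holds.
Topology is a prerequisite for Calculus this term — violated.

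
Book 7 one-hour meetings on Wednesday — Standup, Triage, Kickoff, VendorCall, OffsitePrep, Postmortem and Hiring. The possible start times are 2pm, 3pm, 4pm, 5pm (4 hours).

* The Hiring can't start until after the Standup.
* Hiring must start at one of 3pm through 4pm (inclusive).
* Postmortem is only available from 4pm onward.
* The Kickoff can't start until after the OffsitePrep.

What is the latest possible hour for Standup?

3pm

Downstream work caps Standup at 3pm.
Standup at 3pm is achievable: Triage in 2pm; Hiring in 4pm; Postmortem in 4pm; OffsitePrep in 2pm; VendorCall in 2pm; Standup in 3pm; Kickoff in 3pm.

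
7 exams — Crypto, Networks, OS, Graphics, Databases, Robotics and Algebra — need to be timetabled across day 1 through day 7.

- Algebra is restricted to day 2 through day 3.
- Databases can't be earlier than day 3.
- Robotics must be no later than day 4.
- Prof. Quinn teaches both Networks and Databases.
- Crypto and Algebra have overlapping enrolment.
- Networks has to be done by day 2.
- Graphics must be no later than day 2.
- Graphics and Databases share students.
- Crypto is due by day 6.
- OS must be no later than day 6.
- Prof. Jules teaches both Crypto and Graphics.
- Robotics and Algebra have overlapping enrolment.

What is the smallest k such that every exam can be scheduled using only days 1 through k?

3

Databases can't be placed before day 3, so the schedule must run through at least day 3.
3 works (last occupied day: day 3): for example OS in day 1, Networks in day 1, Graphics in day 1, Robotics in day 1, Crypto in day 3, Databases in day 3, Algebra in day 2.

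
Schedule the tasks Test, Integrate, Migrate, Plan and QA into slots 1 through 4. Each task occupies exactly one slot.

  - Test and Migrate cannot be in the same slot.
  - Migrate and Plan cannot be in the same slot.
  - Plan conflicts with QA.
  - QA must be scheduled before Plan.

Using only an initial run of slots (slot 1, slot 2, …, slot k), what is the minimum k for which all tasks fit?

2

The precedence chain requires at least 2 distinct slots.
2 works (last occupied slot: 2): for example Migrate in 1; Plan in 2; QA in 1; Integrate in 1; Test in 2.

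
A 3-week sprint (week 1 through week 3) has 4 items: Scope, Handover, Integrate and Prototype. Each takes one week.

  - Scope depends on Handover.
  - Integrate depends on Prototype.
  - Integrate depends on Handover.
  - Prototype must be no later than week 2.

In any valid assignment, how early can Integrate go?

week 2

Precedence pushes Integrate to at least week 2.
Integrate at week 2 is achievable: Integrate -> week 2; Scope -> week 2; Prototype -> week 1; Handover -> week 1.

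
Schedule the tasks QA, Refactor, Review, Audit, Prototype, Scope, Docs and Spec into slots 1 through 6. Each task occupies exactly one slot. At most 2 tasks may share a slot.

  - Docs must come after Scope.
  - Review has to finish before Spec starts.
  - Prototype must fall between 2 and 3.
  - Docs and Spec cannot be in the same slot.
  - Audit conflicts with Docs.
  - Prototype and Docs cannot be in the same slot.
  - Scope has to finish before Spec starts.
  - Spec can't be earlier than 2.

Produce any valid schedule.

QA in 3, Review in 1, Spec in 2, Scope in 1, Refactor in 4, Audit in 4, Prototype in 2, Docs in 3

Checking: Review(1) before Spec(2); Scope(1) before Spec(2); Scope(1) before Docs(3); Docs(3) != Spec(2); Audit(4) != Docs(3); Prototype(2) != Docs(3); Prototype=2 in [2,3]; Spec=2 in [2,6]; max 2 per slot (cap 2).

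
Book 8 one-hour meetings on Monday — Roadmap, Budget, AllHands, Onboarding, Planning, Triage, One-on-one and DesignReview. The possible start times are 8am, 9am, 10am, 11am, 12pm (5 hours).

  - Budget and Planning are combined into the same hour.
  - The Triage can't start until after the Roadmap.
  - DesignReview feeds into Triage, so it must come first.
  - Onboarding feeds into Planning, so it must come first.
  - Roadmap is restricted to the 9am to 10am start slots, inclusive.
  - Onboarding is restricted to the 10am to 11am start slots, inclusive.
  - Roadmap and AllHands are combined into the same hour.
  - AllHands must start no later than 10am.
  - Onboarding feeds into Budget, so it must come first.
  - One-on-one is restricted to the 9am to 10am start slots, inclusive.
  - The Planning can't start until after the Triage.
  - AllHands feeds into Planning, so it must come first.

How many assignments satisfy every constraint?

36

Splitting on Roadmap: it can be 9am (24), 10am (12). Listing each branch's schedules as (Budget, AllHands, Onboarding, Planning, Triage, One-on-one, DesignReview):
Roadmap=9am: (11am,9am,10am,11am,10am,9am,8am) (11am,9am,10am,11am,10am,9am,9am) (11am,9am,10am,11am,10am,10am,8am) (11am,9am,10am,11am,10am,10am,9am) (12pm,9am,10am,12pm,10am,9am,8am) (12pm,9am,10am,12pm,10am,9am,9am) (12pm,9am,10am,12pm,10am,10am,8am) (12pm,9am,10am,12pm,10am,10am,9am) (12pm,9am,10am,12pm,11am,9am,8am) (12pm,9am,10am,12pm,11am,9am,9am) (12pm,9am,10am,12pm,11am,9am,10am) (12pm,9am,10am,12pm,11am,10am,8am) (12pm,9am,10am,12pm,11am,10am,9am) (12pm,9am,10am,12pm,11am,10am,10am) (12pm,9am,11am,12pm,10am,9am,8am) (12pm,9am,11am,12pm,10am,9am,9am) (12pm,9am,11am,12pm,10am,10am,8am) (12pm,9am,11am,12pm,10am,10am,9am) (12pm,9am,11am,12pm,11am,9am,8am) (12pm,9am,11am,12pm,11am,9am,9am) (12pm,9am,11am,12pm,11am,9am,10am) (12pm,9am,11am,12pm,11am,10am,8am) (12pm,9am,11am,12pm,11am,10am,9am) (12pm,9am,11am,12pm,11am,10am,10am) — 24.
Roadmap=10am: (12pm,10am,10am,12pm,11am,9am,8am) (12pm,10am,10am,12pm,11am,9am,9am) (12pm,10am,10am,12pm,11am,9am,10am) (12pm,10am,10am,12pm,11am,10am,8am) (12pm,10am,10am,12pm,11am,10am,9am) (12pm,10am,10am,12pm,11am,10am,10am) (12pm,10am,11am,12pm,11am,9am,8am) (12pm,10am,11am,12pm,11am,9am,9am) (12pm,10am,11am,12pm,11am,9am,10am) (12pm,10am,11am,12pm,11am,10am,8am) (12pm,10am,11am,12pm,11am,10am,9am) (12pm,10am,11am,12pm,11am,10am,10am) — 12.
Summing: 24 + 12 = 36.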